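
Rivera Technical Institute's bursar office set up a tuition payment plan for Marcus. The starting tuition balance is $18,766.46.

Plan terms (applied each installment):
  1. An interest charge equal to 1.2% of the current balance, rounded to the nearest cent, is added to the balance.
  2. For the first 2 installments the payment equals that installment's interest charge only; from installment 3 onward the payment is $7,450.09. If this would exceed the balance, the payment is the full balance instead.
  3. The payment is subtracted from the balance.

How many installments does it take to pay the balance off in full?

5

Installment 1: $18,766.46 +$225.20 interest = $18,991.66; pay $225.20 → $18,766.46
Installment 2: $18,766.46 +$225.20 interest = $18,991.66; pay $225.20 → $18,766.46
Installment 3: $18,766.46 +$225.20 interest = $18,991.66; pay $7,450.09 → $11,541.57
Installment 4: $11,541.57 +$138.50 interest = $11,680.07; pay $7,450.09 → $4,229.98
Installment 5: $4,229.98 +$50.76 interest = $4,280.74; pay $4,280.74 → $0.00
Balance reaches $0.00 in installment 5.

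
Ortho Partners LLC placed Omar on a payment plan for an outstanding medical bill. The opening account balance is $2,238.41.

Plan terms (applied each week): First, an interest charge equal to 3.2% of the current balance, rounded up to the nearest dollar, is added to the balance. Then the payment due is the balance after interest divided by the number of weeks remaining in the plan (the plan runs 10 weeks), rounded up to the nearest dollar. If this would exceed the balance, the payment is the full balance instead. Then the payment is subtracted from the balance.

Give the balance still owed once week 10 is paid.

$0.00

Week 1: $2,238.41 +$72.00 interest = $2,310.41; pay $232.00 → $2,078.41
Week 2: $2,078.41 +$67.00 interest = $2,145.41; pay $239.00 → $1,906.41
Week 3: $1,906.41 +$62.00 interest = $1,968.41; pay $247.00 → $1,721.41
Week 4: $1,721.41 +$56.00 interest = $1,777.41; pay $254.00 → $1,523.41
Week 5: $1,523.41 +$49.00 interest = $1,572.41; pay $263.00 → $1,309.41
Week 6: $1,309.41 +$42.00 interest = $1,351.41; pay $271.00 → $1,080.41
Week 7: $1,080.41 +$35.00 interest = $1,115.41; pay $279.00 → $836.41
Week 8: $836.41 +$27.00 interest = $863.41; pay $288.00 → $575.41
Week 9: $575.41 +$19.00 interest = $594.41; pay $298.00 → $296.41
Week 10: $296.41 +$10.00 interest = $306.41; pay $306.41 → $0.00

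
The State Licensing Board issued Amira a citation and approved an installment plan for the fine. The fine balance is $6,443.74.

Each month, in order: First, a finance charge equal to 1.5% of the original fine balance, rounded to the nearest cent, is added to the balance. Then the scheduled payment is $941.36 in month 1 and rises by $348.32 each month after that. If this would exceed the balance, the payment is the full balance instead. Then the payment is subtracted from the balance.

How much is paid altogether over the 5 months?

$6,927.04

Month 1: opening $6,443.74; interest $96.66 → $6,540.40; payment $941.36; balance $5,599.04
Month 2: opening $5,599.04; interest $96.66 → $5,695.70; payment $1,289.68; balance $4,406.02
Month 3: opening $4,406.02; interest $96.66 → $4,502.68; payment $1,638.00; balance $2,864.68
Month 4: opening $2,864.68; interest $96.66 → $2,961.34; payment $1,986.32; balance $975.02
Month 5: opening $975.02; interest $96.66 → $1,071.68; payment $1,071.68; balance $0.00
Total paid: $6,927.04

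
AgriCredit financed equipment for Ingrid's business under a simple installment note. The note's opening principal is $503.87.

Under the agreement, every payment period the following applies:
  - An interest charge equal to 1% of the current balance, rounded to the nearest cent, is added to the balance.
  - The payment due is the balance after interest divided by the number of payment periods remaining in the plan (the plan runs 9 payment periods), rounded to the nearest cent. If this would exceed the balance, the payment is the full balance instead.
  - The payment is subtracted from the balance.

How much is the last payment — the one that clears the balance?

$61.23

# | Opening | Interest | Payment | End bal
1 | $503.87 | $5.04 | $56.55 | $452.36
2 | $452.36 | $4.52 | $57.11 | $399.77
3 | $399.77 | $4.00 | $57.68 | $346.09
4 | $346.09 | $3.46 | $58.26 | $291.29
5 | $291.29 | $2.91 | $58.84 | $235.36
6 | $235.36 | $2.35 | $59.43 | $178.28
7 | $178.28 | $1.78 | $60.02 | $120.04
8 | $120.04 | $1.20 | $60.62 | $60.62
9 | $60.62 | $0.61 | $61.23 | $0.00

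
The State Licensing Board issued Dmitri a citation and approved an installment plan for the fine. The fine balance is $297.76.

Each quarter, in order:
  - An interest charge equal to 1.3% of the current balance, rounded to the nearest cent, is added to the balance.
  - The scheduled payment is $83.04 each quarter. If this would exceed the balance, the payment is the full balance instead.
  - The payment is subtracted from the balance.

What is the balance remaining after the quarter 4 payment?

$0.00

# | Opening | Interest | Payment | End bal
1 | $297.76 | $3.87 | $83.04 | $218.59
2 | $218.59 | $2.84 | $83.04 | $138.39
3 | $138.39 | $1.80 | $83.04 | $57.15
4 | $57.15 | $0.74 | $57.89 | $0.00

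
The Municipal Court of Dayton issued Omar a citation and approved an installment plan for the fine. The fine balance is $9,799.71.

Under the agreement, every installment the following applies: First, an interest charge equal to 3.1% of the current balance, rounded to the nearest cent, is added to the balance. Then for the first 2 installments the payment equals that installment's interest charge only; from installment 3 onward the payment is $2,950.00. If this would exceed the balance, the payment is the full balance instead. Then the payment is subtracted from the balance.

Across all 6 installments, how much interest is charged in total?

$1,320.30

# | Opening | Interest | Payment | End bal
1 | $9,799.71 | $303.79 | $303.79 | $9,799.71
2 | $9,799.71 | $303.79 | $303.79 | $9,799.71
3 | $9,799.71 | $303.79 | $2,950.00 | $7,153.50
4 | $7,153.50 | $221.76 | $2,950.00 | $4,425.26
5 | $4,425.26 | $137.18 | $2,950.00 | $1,612.44
6 | $1,612.44 | $49.99 | $1,662.43 | $0.00
Total interest: $303.79 + $303.79 + $303.79 + $221.76 + $137.18 + $49.99 = $1,320.30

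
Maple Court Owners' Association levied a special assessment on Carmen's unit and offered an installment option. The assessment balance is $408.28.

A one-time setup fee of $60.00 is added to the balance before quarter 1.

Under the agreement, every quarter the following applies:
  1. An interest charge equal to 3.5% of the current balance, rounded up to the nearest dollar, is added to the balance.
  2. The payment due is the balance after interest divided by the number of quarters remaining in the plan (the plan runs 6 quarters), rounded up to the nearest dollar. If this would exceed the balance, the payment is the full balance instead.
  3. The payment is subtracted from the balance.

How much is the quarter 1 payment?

Quarter 1: $468.28 +$17.00 interest = $485.28; pay $81.00 → $404.28

$81.00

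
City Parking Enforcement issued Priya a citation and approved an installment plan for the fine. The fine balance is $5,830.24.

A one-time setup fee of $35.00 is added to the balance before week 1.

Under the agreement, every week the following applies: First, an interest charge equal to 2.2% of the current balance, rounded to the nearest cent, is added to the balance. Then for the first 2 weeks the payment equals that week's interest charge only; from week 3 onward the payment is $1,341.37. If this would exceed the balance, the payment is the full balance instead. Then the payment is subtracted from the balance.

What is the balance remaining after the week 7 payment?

Week 1: $5,865.24 +$129.04 interest = $5,994.28; pay $129.04 → $5,865.24
Week 2: $5,865.24 +$129.04 interest = $5,994.28; pay $129.04 → $5,865.24
Week 3: $5,865.24 +$129.04 interest = $5,994.28; pay $1,341.37 → $4,652.91
Week 4: $4,652.91 +$102.36 interest = $4,755.27; pay $1,341.37 → $3,413.90
Week 5: $3,413.90 +$75.11 interest = $3,489.01; pay $1,341.37 → $2,147.64
Week 6: $2,147.64 +$47.25 interest = $2,194.89; pay $1,341.37 → $853.52
Week 7: $853.52 +$18.78 interest = $872.30; pay $872.30 → $0.00

$0.00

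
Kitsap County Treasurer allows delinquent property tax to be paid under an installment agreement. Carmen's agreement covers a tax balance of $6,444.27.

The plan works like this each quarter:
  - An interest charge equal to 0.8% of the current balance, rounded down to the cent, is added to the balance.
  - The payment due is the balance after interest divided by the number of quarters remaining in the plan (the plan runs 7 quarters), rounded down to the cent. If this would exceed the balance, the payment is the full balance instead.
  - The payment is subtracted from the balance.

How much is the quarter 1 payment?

Quarter 1: opening $6,444.27; interest $51.55 → $6,495.82; payment $927.97; balance $5,567.85

$927.97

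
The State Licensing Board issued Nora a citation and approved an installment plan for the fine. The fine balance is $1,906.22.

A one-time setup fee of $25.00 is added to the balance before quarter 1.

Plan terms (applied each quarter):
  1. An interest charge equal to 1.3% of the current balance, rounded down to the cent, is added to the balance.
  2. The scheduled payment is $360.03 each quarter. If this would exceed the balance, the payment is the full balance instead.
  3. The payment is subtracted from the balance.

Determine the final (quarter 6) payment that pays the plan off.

# | Opening | Interest | Payment | End bal
1 | $1,931.22 | $25.10 | $360.03 | $1,596.29
2 | $1,596.29 | $20.75 | $360.03 | $1,257.01
3 | $1,257.01 | $16.34 | $360.03 | $913.32
4 | $913.32 | $11.87 | $360.03 | $565.16
5 | $565.16 | $7.34 | $360.03 | $212.47
6 | $212.47 | $2.76 | $215.23 | $0.00

$215.23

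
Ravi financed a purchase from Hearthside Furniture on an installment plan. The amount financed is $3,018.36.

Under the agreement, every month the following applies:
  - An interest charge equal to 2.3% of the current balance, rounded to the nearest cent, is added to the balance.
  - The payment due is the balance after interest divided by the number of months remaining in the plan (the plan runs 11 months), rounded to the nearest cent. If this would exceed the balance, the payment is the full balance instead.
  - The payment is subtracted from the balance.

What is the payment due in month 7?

$321.74

Month 1: opening $3,018.36; interest $69.42 → $3,087.78; payment $280.71; balance $2,807.07
Month 2: opening $2,807.07; interest $64.56 → $2,871.63; payment $287.16; balance $2,584.47
Month 3: opening $2,584.47; interest $59.44 → $2,643.91; payment $293.77; balance $2,350.14
Month 4: opening $2,350.14; interest $54.05 → $2,404.19; payment $300.52; balance $2,103.67
Month 5: opening $2,103.67; interest $48.38 → $2,152.05; payment $307.44; balance $1,844.61
Month 6: opening $1,844.61; interest $42.43 → $1,887.04; payment $314.51; balance $1,572.53
Month 7: opening $1,572.53; interest $36.17 → $1,608.70; payment $321.74; balance $1,286.96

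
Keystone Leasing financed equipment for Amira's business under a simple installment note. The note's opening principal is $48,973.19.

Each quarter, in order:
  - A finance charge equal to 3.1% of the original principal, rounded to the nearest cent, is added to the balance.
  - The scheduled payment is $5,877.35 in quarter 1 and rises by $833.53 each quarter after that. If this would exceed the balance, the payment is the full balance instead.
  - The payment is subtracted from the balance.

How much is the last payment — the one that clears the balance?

# | Opening | Interest | Payment | End bal
1 | $48,973.19 | $1,518.17 | $5,877.35 | $44,614.01
2 | $44,614.01 | $1,518.17 | $6,710.88 | $39,421.30
3 | $39,421.30 | $1,518.17 | $7,544.41 | $33,395.06
4 | $33,395.06 | $1,518.17 | $8,377.94 | $26,535.29
5 | $26,535.29 | $1,518.17 | $9,211.47 | $18,841.99
6 | $18,841.99 | $1,518.17 | $10,045.00 | $10,315.16
7 | $10,315.16 | $1,518.17 | $10,878.53 | $954.80
8 | $954.80 | $1,518.17 | $2,472.97 | $0.00

$2,472.97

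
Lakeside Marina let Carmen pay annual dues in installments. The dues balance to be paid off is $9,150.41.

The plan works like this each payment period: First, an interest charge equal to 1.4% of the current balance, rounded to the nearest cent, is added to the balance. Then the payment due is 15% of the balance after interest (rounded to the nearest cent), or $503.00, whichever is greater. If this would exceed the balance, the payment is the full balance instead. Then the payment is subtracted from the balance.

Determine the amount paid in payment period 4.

$891.13

Payment period 1: opening $9,150.41; interest $128.11 → $9,278.52; payment $1,391.78; balance $7,886.74
Payment period 2: opening $7,886.74; interest $110.41 → $7,997.15; payment $1,199.57; balance $6,797.58
Payment period 3: opening $6,797.58; interest $95.17 → $6,892.75; payment $1,033.91; balance $5,858.84
Payment period 4: opening $5,858.84; interest $82.02 → $5,940.86; payment $891.13; balance $5,049.73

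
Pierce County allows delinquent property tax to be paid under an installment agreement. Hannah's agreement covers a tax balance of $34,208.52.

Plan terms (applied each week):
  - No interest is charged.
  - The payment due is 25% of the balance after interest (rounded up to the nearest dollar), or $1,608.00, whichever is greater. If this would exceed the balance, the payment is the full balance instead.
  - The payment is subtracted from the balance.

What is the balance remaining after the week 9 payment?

$1,262.52

Week 1: $34,208.52 − $8,553.00 → $25,655.52
Week 2: $25,655.52 − $6,414.00 → $19,241.52
Week 3: $19,241.52 − $4,811.00 → $14,430.52
Week 4: $14,430.52 − $3,608.00 → $10,822.52
Week 5: $10,822.52 − $2,706.00 → $8,116.52
Week 6: $8,116.52 − $2,030.00 → $6,086.52
Week 7: $6,086.52 − $1,608.00 → $4,478.52
Week 8: $4,478.52 − $1,608.00 → $2,870.52
Week 9: $2,870.52 − $1,608.00 → $1,262.52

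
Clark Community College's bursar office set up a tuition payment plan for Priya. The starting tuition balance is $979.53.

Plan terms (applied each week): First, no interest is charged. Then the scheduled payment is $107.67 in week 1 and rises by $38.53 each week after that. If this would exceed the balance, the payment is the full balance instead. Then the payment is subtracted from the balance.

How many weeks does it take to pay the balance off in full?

6

Week 1: opening $979.53; payment $107.67; balance $871.86
Week 2: opening $871.86; payment $146.20; balance $725.66
Week 3: opening $725.66; payment $184.73; balance $540.93
Week 4: opening $540.93; payment $223.26; balance $317.67
Week 5: opening $317.67; payment $261.79; balance $55.88
Week 6: opening $55.88; payment $55.88; balance $0.00
Balance reaches $0.00 in week 6.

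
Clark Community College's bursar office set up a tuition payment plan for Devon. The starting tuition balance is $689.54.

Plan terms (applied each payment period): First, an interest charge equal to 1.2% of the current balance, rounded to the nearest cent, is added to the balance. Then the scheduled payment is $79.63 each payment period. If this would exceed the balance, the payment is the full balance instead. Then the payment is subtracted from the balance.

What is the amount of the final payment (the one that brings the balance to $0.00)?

$15.82

Payment period 1: opening $689.54; interest $8.27 → $697.81; payment $79.63; balance $618.18
Payment period 2: opening $618.18; interest $7.42 → $625.60; payment $79.63; balance $545.97
Payment period 3: opening $545.97; interest $6.55 → $552.52; payment $79.63; balance $472.89
Payment period 4: opening $472.89; interest $5.67 → $478.56; payment $79.63; balance $398.93
Payment period 5: opening $398.93; interest $4.79 → $403.72; payment $79.63; balance $324.09
Payment period 6: opening $324.09; interest $3.89 → $327.98; payment $79.63; balance $248.35
Payment period 7: opening $248.35; interest $2.98 → $251.33; payment $79.63; balance $171.70
Payment period 8: opening $171.70; interest $2.06 → $173.76; payment $79.63; balance $94.13
Payment period 9: opening $94.13; interest $1.13 → $95.26; payment $79.63; balance $15.63
Payment period 10: opening $15.63; interest $0.19 → $15.82; payment $15.82; balance $0.00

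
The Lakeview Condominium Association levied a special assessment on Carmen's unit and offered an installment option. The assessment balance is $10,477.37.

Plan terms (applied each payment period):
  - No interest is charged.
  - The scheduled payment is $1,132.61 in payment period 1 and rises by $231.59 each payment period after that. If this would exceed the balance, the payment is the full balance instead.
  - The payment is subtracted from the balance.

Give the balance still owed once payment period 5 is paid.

Payment period 1: $10,477.37 − $1,132.61 → $9,344.76
Payment period 2: $9,344.76 − $1,364.20 → $7,980.56
Payment period 3: $7,980.56 − $1,595.79 → $6,384.77
Payment period 4: $6,384.77 − $1,827.38 → $4,557.39
Payment period 5: $4,557.39 − $2,058.97 → $2,498.42

$2,498.42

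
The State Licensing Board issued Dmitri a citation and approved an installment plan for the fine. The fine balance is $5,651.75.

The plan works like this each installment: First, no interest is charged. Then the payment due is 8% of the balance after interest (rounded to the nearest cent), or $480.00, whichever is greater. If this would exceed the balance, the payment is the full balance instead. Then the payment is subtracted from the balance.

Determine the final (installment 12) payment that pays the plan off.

$371.75

Installment 1: opening $5,651.75; payment $480.00; balance $5,171.75
Installment 2: opening $5,171.75; payment $480.00; balance $4,691.75
Installment 3: opening $4,691.75; payment $480.00; balance $4,211.75
Installment 4: opening $4,211.75; payment $480.00; balance $3,731.75
Installment 5: opening $3,731.75; payment $480.00; balance $3,251.75
Installment 6: opening $3,251.75; payment $480.00; balance $2,771.75
Installment 7: opening $2,771.75; payment $480.00; balance $2,291.75
Installment 8: opening $2,291.75; payment $480.00; balance $1,811.75
Installment 9: opening $1,811.75; payment $480.00; balance $1,331.75
Installment 10: opening $1,331.75; payment $480.00; balance $851.75
Installment 11: opening $851.75; payment $480.00; balance $371.75
Installment 12: opening $371.75; payment $371.75; balance $0.00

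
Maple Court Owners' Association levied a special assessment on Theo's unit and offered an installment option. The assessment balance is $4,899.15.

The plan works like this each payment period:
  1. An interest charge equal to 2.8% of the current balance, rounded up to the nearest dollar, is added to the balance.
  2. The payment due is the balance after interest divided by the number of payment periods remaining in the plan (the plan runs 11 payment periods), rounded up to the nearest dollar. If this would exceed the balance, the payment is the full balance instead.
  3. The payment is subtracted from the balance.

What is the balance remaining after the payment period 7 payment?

$2,161.15

Payment period 1: opening $4,899.15; interest $138.00 → $5,037.15; payment $458.00; balance $4,579.15
Payment period 2: opening $4,579.15; interest $129.00 → $4,708.15; payment $471.00; balance $4,237.15
Payment period 3: opening $4,237.15; interest $119.00 → $4,356.15; payment $485.00; balance $3,871.15
Payment period 4: opening $3,871.15; interest $109.00 → $3,980.15; payment $498.00; balance $3,482.15
Payment period 5: opening $3,482.15; interest $98.00 → $3,580.15; payment $512.00; balance $3,068.15
Payment period 6: opening $3,068.15; interest $86.00 → $3,154.15; payment $526.00; balance $2,628.15
Payment period 7: opening $2,628.15; interest $74.00 → $2,702.15; payment $541.00; balance $2,161.15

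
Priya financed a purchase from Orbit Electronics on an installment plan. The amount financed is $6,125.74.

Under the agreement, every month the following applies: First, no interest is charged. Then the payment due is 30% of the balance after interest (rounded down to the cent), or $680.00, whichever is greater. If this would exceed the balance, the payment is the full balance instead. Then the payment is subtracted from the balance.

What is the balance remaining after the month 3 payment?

$2,101.14

# | Opening | Payment | End bal
1 | $6,125.74 | $1,837.72 | $4,288.02
2 | $4,288.02 | $1,286.40 | $3,001.62
3 | $3,001.62 | $900.48 | $2,101.14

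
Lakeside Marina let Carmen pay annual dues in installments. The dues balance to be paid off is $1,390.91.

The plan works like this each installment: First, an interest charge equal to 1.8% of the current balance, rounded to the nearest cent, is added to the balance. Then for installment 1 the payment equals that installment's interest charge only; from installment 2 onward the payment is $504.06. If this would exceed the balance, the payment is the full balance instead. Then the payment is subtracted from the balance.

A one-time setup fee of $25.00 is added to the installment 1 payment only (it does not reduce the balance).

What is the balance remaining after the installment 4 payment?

$0.00

# | Opening | Interest | Payment | Fee | End bal
1 | $1,390.91 | $25.04 | $25.04 | $25.00 | $1,390.91
2 | $1,390.91 | $25.04 | $504.06 | — | $911.89
3 | $911.89 | $16.41 | $504.06 | — | $424.24
4 | $424.24 | $7.64 | $431.88 | — | $0.00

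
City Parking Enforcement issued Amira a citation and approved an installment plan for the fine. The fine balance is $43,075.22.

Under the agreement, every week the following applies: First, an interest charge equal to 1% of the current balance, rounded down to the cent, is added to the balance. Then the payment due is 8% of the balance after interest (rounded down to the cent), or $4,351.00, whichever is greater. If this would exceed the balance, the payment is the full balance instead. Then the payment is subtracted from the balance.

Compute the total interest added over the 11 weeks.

Week 1: $43,075.22 +$430.75 interest = $43,505.97; pay $4,351.00 → $39,154.97
Week 2: $39,154.97 +$391.54 interest = $39,546.51; pay $4,351.00 → $35,195.51
Week 3: $35,195.51 +$351.95 interest = $35,547.46; pay $4,351.00 → $31,196.46
Week 4: $31,196.46 +$311.96 interest = $31,508.42; pay $4,351.00 → $27,157.42
Week 5: $27,157.42 +$271.57 interest = $27,428.99; pay $4,351.00 → $23,077.99
Week 6: $23,077.99 +$230.77 interest = $23,308.76; pay $4,351.00 → $18,957.76
Week 7: $18,957.76 +$189.57 interest = $19,147.33; pay $4,351.00 → $14,796.33
Week 8: $14,796.33 +$147.96 interest = $14,944.29; pay $4,351.00 → $10,593.29
Week 9: $10,593.29 +$105.93 interest = $10,699.22; pay $4,351.00 → $6,348.22
Week 10: $6,348.22 +$63.48 interest = $6,411.70; pay $4,351.00 → $2,060.70
Week 11: $2,060.70 +$20.60 interest = $2,081.30; pay $2,081.30 → $0.00
Total interest: $430.75 + $391.54 + $351.95 + $311.96 + $271.57 + $230.77 + $189.57 + $147.96 + $105.93 + $63.48 + $20.60 = $2,516.08

$2,516.08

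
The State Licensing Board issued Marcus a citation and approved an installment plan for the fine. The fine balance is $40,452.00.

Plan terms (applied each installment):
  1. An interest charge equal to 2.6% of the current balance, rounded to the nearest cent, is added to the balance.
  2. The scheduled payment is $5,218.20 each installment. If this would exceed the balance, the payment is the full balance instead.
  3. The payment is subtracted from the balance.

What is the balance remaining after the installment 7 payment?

Installment 1: opening $40,452.00; interest $1,051.75 → $41,503.75; payment $5,218.20; balance $36,285.55
Installment 2: opening $36,285.55; interest $943.42 → $37,228.97; payment $5,218.20; balance $32,010.77
Installment 3: opening $32,010.77; interest $832.28 → $32,843.05; payment $5,218.20; balance $27,624.85
Installment 4: opening $27,624.85; interest $718.25 → $28,343.10; payment $5,218.20; balance $23,124.90
Installment 5: opening $23,124.90; interest $601.25 → $23,726.15; payment $5,218.20; balance $18,507.95
Installment 6: opening $18,507.95; interest $481.21 → $18,989.16; payment $5,218.20; balance $13,770.96
Installment 7: opening $13,770.96; interest $358.04 → $14,129.00; payment $5,218.20; balance $8,910.80

$8,910.80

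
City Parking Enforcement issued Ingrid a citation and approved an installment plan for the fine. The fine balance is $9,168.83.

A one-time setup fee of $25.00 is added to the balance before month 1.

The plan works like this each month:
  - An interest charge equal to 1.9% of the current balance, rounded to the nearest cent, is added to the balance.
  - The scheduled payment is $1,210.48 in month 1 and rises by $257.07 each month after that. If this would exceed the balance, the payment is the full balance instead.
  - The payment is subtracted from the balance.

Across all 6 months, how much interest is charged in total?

$646.21

Month 1: opening $9,193.83; interest $174.68 → $9,368.51; payment $1,210.48; balance $8,158.03
Month 2: opening $8,158.03; interest $155.00 → $8,313.03; payment $1,467.55; balance $6,845.48
Month 3: opening $6,845.48; interest $130.06 → $6,975.54; payment $1,724.62; balance $5,250.92
Month 4: opening $5,250.92; interest $99.77 → $5,350.69; payment $1,981.69; balance $3,369.00
Month 5: opening $3,369.00; interest $64.01 → $3,433.01; payment $2,238.76; balance $1,194.25
Month 6: opening $1,194.25; interest $22.69 → $1,216.94; payment $1,216.94; balance $0.00
Total interest: $174.68 + $155.00 + $130.06 + $99.77 + $64.01 + $22.69 = $646.21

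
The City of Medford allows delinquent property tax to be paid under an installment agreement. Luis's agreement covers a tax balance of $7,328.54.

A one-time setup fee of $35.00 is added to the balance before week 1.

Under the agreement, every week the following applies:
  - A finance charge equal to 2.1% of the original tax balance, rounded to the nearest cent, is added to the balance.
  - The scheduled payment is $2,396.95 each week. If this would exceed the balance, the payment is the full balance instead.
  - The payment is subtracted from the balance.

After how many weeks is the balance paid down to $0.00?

4

# | Opening | Interest | Payment | End bal
1 | $7,363.54 | $153.90 | $2,396.95 | $5,120.49
2 | $5,120.49 | $153.90 | $2,396.95 | $2,877.44
3 | $2,877.44 | $153.90 | $2,396.95 | $634.39
4 | $634.39 | $153.90 | $788.29 | $0.00
Balance reaches $0.00 in week 4.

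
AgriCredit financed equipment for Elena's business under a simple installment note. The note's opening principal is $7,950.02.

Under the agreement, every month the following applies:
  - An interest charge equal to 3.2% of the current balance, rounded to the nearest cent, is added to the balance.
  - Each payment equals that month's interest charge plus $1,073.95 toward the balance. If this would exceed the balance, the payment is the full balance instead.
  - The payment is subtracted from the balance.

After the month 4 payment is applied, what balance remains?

$3,654.22

Month 1: opening $7,950.02; interest $254.40 → $8,204.42; payment $1,328.35; balance $6,876.07
Month 2: opening $6,876.07; interest $220.03 → $7,096.10; payment $1,293.98; balance $5,802.12
Month 3: opening $5,802.12; interest $185.67 → $5,987.79; payment $1,259.62; balance $4,728.17
Month 4: opening $4,728.17; interest $151.30 → $4,879.47; payment $1,225.25; balance $3,654.22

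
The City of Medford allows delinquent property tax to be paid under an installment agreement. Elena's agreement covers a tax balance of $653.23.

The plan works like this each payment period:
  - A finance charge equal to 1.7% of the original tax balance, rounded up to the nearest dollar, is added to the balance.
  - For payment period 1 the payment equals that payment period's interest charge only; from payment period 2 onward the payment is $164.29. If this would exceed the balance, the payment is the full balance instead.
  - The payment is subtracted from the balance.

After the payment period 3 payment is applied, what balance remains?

$348.65

Payment period 1: opening $653.23; interest $12.00 → $665.23; payment $12.00; balance $653.23
Payment period 2: opening $653.23; interest $12.00 → $665.23; payment $164.29; balance $500.94
Payment period 3: opening $500.94; interest $12.00 → $512.94; payment $164.29; balance $348.65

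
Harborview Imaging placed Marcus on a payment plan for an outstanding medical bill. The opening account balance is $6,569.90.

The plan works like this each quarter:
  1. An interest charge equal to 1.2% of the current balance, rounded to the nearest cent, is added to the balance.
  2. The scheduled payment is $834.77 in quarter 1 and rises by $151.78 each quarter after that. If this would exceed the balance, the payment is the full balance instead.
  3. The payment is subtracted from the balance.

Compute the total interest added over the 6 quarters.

$298.02

Quarter 1: opening $6,569.90; interest $78.84 → $6,648.74; payment $834.77; balance $5,813.97
Quarter 2: opening $5,813.97; interest $69.77 → $5,883.74; payment $986.55; balance $4,897.19
Quarter 3: opening $4,897.19; interest $58.77 → $4,955.96; payment $1,138.33; balance $3,817.63
Quarter 4: opening $3,817.63; interest $45.81 → $3,863.44; payment $1,290.11; balance $2,573.33
Quarter 5: opening $2,573.33; interest $30.88 → $2,604.21; payment $1,441.89; balance $1,162.32
Quarter 6: opening $1,162.32; interest $13.95 → $1,176.27; payment $1,176.27; balance $0.00
Total interest: $78.84 + $69.77 + $58.77 + $45.81 + $30.88 + $13.95 = $298.02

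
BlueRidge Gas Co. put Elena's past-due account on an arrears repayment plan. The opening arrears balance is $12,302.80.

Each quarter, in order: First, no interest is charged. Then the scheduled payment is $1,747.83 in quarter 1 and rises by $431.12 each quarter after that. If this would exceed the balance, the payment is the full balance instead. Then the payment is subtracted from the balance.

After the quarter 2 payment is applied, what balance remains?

$8,376.02

Quarter 1: opening $12,302.80; payment $1,747.83; balance $10,554.97
Quarter 2: opening $10,554.97; payment $2,178.95; balance $8,376.02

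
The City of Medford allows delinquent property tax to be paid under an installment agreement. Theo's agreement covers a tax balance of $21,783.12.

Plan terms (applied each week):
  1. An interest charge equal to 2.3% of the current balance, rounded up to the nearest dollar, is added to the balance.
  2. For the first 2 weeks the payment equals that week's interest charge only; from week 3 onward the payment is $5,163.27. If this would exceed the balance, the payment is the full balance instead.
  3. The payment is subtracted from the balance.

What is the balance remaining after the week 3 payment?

$17,121.85

Week 1: $21,783.12 +$502.00 interest = $22,285.12; pay $502.00 → $21,783.12
Week 2: $21,783.12 +$502.00 interest = $22,285.12; pay $502.00 → $21,783.12
Week 3: $21,783.12 +$502.00 interest = $22,285.12; pay $5,163.27 → $17,121.85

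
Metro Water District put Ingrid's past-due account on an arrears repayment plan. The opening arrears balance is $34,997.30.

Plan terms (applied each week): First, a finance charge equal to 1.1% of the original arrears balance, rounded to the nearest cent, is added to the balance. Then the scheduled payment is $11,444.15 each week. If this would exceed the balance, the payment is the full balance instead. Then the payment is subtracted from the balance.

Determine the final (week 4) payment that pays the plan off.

$2,204.73

Week 1: opening $34,997.30; interest $384.97 → $35,382.27; payment $11,444.15; balance $23,938.12
Week 2: opening $23,938.12; interest $384.97 → $24,323.09; payment $11,444.15; balance $12,878.94
Week 3: opening $12,878.94; interest $384.97 → $13,263.91; payment $11,444.15; balance $1,819.76
Week 4: opening $1,819.76; interest $384.97 → $2,204.73; payment $2,204.73; balance $0.00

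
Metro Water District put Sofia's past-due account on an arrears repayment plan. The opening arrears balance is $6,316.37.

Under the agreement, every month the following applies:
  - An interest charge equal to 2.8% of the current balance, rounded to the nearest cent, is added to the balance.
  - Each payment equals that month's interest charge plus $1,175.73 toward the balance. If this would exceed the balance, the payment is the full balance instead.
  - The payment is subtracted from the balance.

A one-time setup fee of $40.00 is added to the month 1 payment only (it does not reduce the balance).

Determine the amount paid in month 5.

$1,220.91

Month 1: opening $6,316.37; interest $176.86 → $6,493.23; payment $1,352.59 (+ $40.00 fee); balance $5,140.64
Month 2: opening $5,140.64; interest $143.94 → $5,284.58; payment $1,319.67; balance $3,964.91
Month 3: opening $3,964.91; interest $111.02 → $4,075.93; payment $1,286.75; balance $2,789.18
Month 4: opening $2,789.18; interest $78.10 → $2,867.28; payment $1,253.83; balance $1,613.45
Month 5: opening $1,613.45; interest $45.18 → $1,658.63; payment $1,220.91; balance $437.72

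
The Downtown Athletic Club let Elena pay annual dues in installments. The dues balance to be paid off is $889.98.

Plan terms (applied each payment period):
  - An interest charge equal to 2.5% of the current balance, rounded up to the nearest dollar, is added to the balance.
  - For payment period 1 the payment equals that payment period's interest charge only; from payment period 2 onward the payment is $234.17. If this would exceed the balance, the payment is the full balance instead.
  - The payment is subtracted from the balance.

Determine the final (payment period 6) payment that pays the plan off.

$12.30

# | Opening | Interest | Payment | End bal
1 | $889.98 | $23.00 | $23.00 | $889.98
2 | $889.98 | $23.00 | $234.17 | $678.81
3 | $678.81 | $17.00 | $234.17 | $461.64
4 | $461.64 | $12.00 | $234.17 | $239.47
5 | $239.47 | $6.00 | $234.17 | $11.30
6 | $11.30 | $1.00 | $12.30 | $0.00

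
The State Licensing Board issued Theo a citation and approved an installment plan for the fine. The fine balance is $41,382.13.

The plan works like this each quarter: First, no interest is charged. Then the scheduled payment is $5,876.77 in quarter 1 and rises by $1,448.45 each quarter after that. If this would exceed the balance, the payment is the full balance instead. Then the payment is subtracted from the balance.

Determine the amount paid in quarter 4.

$10,222.12

Quarter 1: $41,382.13 − $5,876.77 → $35,505.36
Quarter 2: $35,505.36 − $7,325.22 → $28,180.14
Quarter 3: $28,180.14 − $8,773.67 → $19,406.47
Quarter 4: $19,406.47 − $10,222.12 → $9,184.35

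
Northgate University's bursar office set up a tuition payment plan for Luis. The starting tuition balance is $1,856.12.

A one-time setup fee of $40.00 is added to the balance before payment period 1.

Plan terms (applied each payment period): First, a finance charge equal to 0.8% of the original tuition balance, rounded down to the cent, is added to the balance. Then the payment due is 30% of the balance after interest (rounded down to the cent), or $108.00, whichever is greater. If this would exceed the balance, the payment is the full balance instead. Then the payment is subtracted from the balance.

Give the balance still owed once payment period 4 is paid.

$481.58

Payment period 1: opening $1,896.12; interest $14.84 → $1,910.96; payment $573.28; balance $1,337.68
Payment period 2: opening $1,337.68; interest $14.84 → $1,352.52; payment $405.75; balance $946.77
Payment period 3: opening $946.77; interest $14.84 → $961.61; payment $288.48; balance $673.13
Payment period 4: opening $673.13; interest $14.84 → $687.97; payment $206.39; balance $481.58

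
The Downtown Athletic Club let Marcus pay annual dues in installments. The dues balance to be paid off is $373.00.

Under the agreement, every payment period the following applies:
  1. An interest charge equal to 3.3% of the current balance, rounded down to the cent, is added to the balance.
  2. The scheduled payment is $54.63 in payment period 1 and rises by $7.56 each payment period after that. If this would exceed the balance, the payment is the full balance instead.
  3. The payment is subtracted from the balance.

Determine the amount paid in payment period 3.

Payment period 1: opening $373.00; interest $12.30 → $385.30; payment $54.63; balance $330.67
Payment period 2: opening $330.67; interest $10.91 → $341.58; payment $62.19; balance $279.39
Payment period 3: opening $279.39; interest $9.21 → $288.60; payment $69.75; balance $218.85

$69.75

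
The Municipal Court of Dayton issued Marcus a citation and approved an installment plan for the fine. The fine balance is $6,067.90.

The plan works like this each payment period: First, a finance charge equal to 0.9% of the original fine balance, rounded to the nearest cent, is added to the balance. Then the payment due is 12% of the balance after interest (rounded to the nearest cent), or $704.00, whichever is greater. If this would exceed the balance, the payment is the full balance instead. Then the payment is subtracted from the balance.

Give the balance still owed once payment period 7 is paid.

Payment period 1: opening $6,067.90; interest $54.61 → $6,122.51; payment $734.70; balance $5,387.81
Payment period 2: opening $5,387.81; interest $54.61 → $5,442.42; payment $704.00; balance $4,738.42
Payment period 3: opening $4,738.42; interest $54.61 → $4,793.03; payment $704.00; balance $4,089.03
Payment period 4: opening $4,089.03; interest $54.61 → $4,143.64; payment $704.00; balance $3,439.64
Payment period 5: opening $3,439.64; interest $54.61 → $3,494.25; payment $704.00; balance $2,790.25
Payment period 6: opening $2,790.25; interest $54.61 → $2,844.86; payment $704.00; balance $2,140.86
Payment period 7: opening $2,140.86; interest $54.61 → $2,195.47; payment $704.00; balance $1,491.47

$1,491.47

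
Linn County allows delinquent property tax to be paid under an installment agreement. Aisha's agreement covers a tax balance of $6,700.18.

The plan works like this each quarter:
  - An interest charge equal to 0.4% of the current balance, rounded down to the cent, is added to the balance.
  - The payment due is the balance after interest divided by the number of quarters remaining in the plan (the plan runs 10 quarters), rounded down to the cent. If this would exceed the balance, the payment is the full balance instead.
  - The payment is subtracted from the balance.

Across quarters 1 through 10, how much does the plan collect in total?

# | Opening | Interest | Payment | End bal
1 | $6,700.18 | $26.80 | $672.69 | $6,054.29
2 | $6,054.29 | $24.21 | $675.38 | $5,403.12
3 | $5,403.12 | $21.61 | $678.09 | $4,746.64
4 | $4,746.64 | $18.98 | $680.80 | $4,084.82
5 | $4,084.82 | $16.33 | $683.52 | $3,417.63
6 | $3,417.63 | $13.67 | $686.26 | $2,745.04
7 | $2,745.04 | $10.98 | $689.00 | $2,067.02
8 | $2,067.02 | $8.26 | $691.76 | $1,383.52
9 | $1,383.52 | $5.53 | $694.52 | $694.53
10 | $694.53 | $2.77 | $697.30 | $0.00
Total paid: $6,849.32

$6,849.32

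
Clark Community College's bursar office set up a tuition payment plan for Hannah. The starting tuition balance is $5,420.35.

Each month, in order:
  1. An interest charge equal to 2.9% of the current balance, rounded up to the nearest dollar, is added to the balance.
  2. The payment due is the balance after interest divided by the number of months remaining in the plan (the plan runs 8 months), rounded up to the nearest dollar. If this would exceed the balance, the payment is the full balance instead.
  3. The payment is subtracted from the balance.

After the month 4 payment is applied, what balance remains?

Month 1: opening $5,420.35; interest $158.00 → $5,578.35; payment $698.00; balance $4,880.35
Month 2: opening $4,880.35; interest $142.00 → $5,022.35; payment $718.00; balance $4,304.35
Month 3: opening $4,304.35; interest $125.00 → $4,429.35; payment $739.00; balance $3,690.35
Month 4: opening $3,690.35; interest $108.00 → $3,798.35; payment $760.00; balance $3,038.35

$3,038.35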